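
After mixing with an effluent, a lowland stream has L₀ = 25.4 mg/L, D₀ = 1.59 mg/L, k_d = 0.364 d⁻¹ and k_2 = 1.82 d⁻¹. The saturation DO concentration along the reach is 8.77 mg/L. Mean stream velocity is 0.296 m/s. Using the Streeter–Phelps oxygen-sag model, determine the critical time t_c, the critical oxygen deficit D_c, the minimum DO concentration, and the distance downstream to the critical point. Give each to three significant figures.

t_c ≈ 0.907 d; D_c ≈ 3.65 mg/L; min DO ≈ 5.12 mg/L; x_c ≈ 23.2 km

t_c = [1/(k_2−k_d)] ln[(k_2/k_d)(1 − D₀(k_2−k_d)/(k_d L₀))]
= [1/(1.82−0.364)] ln[(1.82/0.364)(1 − 1.59×1.456/(0.364×25.4))]
= (1/1.456) ln[5.000 × 0.7496] = 0.6868 × ln(3.748) = 0.6868 × 1.321 = 0.9074 d.
L(t_c) = L₀ e^(−k_d t_c) = 25.4 × 0.7187 = 18.26 mg/L, and at the critical point k_2 D_c = k_d L, so D_c = (0.364/1.82) × 18.26 = 3.651 mg/L.
Minimum DO = C_s − D_c = 8.77 − 3.651 = 5.119 mg/L.
x_c = v t_c = 0.296 m/s × 0.9074 d × 86400 s/d = 23210 m ≈ 23.2 km.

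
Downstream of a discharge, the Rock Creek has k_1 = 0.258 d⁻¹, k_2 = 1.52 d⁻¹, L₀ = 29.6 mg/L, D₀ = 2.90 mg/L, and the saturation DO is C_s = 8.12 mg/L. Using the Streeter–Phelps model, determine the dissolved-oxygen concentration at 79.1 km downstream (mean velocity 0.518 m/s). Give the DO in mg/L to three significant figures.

DO ≈ 4.50 mg/L

Travel time t = x/v = 79.1 km / (0.518 m/s) = 79100 m / 0.518 m/s = 152700 s = 1.767 d.
k_1 L₀/(k_2−k_1) = 0.258×29.6/(1.52−0.258) = 7.637/1.262 = 6.051 mg/L.
e^(−k_1 t) = e^(−0.258×1.767) = 0.6338; e^(−k_2 t) = e^(−1.52×1.767) = 0.06812.
D = 6.051 × (0.6338 − 0.06812) + 2.90 × 0.06812 = 3.423 + 0.1976 = 3.621 mg/L.
DO = C_s − D = 8.12 − 3.621 = 4.499 mg/L.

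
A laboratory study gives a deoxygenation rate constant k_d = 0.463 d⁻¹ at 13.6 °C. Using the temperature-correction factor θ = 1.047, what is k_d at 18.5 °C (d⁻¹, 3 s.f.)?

k_d ≈ 0.580 d⁻¹

k_d(T₂) = k_d(T₁) · θ^(T₂−T₁) = 0.463 × 1.047^(18.5−13.6)
= 0.463 × 1.047^4.90 = 0.463 × 1.252 = 0.5799 d⁻¹.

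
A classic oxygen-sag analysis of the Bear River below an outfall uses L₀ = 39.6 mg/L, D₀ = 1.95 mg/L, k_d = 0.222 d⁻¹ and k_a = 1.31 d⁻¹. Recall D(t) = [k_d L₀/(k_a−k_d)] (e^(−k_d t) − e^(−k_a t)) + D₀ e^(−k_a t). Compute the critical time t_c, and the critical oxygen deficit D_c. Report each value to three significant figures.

t_c ≈ 1.38 d; D_c ≈ 4.94 mg/L

At the critical point dD/dt = 0, so k_d L₀ e^(−k_d t) = k_a D. Substituting D(t) from the Streeter–Phelps equation and solving for t gives
t_c = ln[(k_a/k_d)(1 − D₀(k_a−k_d)/(k_d L₀))] / (k_a−k_d).
Here k_a−k_d = 1.088 d⁻¹ and 1 − D₀(k_a−k_d)/(k_d L₀) = 1 − 1.95×1.088/(0.222×39.6) = 0.7587, so
t_c = ln(5.901 × 0.7587) / 1.088 = 1.499 / 1.088 = 1.378 d.
D_c = (k_d/k_a) L₀ e^(−k_d t_c) = (0.222/1.31) × 39.6 × e^(−0.222×1.378) = 0.1695 × 39.6 × 0.7365 = 4.943 mg/L.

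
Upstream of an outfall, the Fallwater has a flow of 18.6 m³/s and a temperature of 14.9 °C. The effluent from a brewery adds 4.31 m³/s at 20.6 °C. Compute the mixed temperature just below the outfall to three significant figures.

Flow-weighted mixing: C = (Q_r C_r + Q_w C_w)/(Q_r + Q_w)
= (18.6×14.9 + 4.31×20.6)/(18.6 + 4.31) = 365.9/22.91 = 15.97 °C.

16.0 °C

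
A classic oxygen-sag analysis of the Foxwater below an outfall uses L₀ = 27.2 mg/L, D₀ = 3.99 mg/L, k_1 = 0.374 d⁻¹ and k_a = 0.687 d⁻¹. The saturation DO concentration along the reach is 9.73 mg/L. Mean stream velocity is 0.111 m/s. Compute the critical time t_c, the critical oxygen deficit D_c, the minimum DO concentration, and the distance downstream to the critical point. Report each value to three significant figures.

t_c = [1/(k_a−k_1)] ln[(k_a/k_1)(1 − D₀(k_a−k_1)/(k_1 L₀))]
= [1/(0.687−0.374)] ln[(0.687/0.374)(1 − 3.99×0.3130/(0.374×27.2))]
= (1/0.3130) ln[1.837 × 0.8772] = 3.195 × ln(1.611) = 3.195 × 0.4771 = 1.524 d.
D_c = (k_1/k_a) L₀ e^(−k_1 t_c) = (0.374/0.687) × 27.2 × e^(−0.374×1.524) = 0.5444 × 27.2 × 0.5655 = 8.373 mg/L.
Minimum DO = C_s − D_c = 9.73 − 8.373 = 1.357 mg/L.
x_c = v t_c = 0.111 m/s × 1.524 d × 86400 s/d = 14620 m ≈ 14.6 km.

t_c ≈ 1.52 d; D_c ≈ 8.37 mg/L; min DO ≈ 1.36 mg/L; x_c ≈ 14.6 km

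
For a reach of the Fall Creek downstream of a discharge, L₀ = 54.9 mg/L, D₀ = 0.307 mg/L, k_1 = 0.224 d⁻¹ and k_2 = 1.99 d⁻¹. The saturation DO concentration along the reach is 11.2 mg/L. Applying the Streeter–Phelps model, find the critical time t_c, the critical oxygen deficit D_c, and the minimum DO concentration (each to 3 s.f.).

t_c ≈ 1.21 d; D_c ≈ 4.71 mg/L; min DO ≈ 6.49 mg/L

With k_2/k_1 = 8.884 and 1 − D₀(k_2−k_1)/(k_1 L₀) = 0.9559,
t_c = ln(8.884 × 0.9559) / (1.99 − 0.224) = ln(8.492) / 1.766 = 2.139/1.766 = 1.211 d.
D_c = (k_1/k_2) L₀ e^(−k_1 t_c) = (0.224/1.99) × 54.9 × e^(−0.224×1.211) = 0.1126 × 54.9 × 0.7624 = 4.711 mg/L.
Minimum DO = C_s − D_c = 11.2 − 4.711 = 6.489 mg/L.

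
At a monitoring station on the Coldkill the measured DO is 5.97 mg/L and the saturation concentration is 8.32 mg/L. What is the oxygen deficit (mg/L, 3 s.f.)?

D = C_s − C = 8.32 − 5.97 = 2.35 mg/L.

D ≈ 2.35 mg/L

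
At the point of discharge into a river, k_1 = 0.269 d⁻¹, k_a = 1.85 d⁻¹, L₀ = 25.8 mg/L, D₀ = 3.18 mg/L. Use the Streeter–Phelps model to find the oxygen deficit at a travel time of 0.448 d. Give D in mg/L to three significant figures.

D ≈ 3.36 mg/L

k_1 L₀/(k_a−k_1) = 0.269×25.8/(1.85−0.269) = 6.940/1.581 = 4.390 mg/L.
e^(−k_1 t) = e^(−0.269×0.4480) = 0.8865; e^(−k_a t) = e^(−1.85×0.4480) = 0.4366.
D = 4.390 × (0.8865 − 0.4366) + 3.18 × 0.4366 = 1.975 + 1.388 = 3.363 mg/L.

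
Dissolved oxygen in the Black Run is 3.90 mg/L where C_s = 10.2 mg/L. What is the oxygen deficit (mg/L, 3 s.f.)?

D ≈ 6.30 mg/L

D = C_s − C = 10.2 − 3.90 = 6.30 mg/L.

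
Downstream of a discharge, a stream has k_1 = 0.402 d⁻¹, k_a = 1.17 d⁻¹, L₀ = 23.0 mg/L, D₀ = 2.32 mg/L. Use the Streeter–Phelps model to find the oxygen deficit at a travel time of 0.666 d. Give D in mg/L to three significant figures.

k_1 L₀/(k_a−k_1) = 0.402×23.0/(1.17−0.402) = 9.246/0.7680 = 12.04 mg/L.
e^(−k_1 t) = e^(−0.402×0.6660) = 0.7651; e^(−k_a t) = e^(−1.17×0.6660) = 0.4588.
D = 12.04 × (0.7651 − 0.4588) + 2.32 × 0.4588 = 3.688 + 1.064 = 4.752 mg/L.

D ≈ 4.75 mg/L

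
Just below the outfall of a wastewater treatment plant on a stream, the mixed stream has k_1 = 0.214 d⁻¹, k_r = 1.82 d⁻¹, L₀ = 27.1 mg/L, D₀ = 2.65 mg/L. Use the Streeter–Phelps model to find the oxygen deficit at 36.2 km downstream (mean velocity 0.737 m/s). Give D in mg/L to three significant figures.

D ≈ 2.86 mg/L

Travel time t = x/v = 36.2 km / (0.737 m/s) = 36200 m / 0.737 m/s = 49120 s = 0.5685 d.
k_1 L₀/(k_r−k_1) = 0.214×27.1/(1.82−0.214) = 5.799/1.606 = 3.611 mg/L.
e^(−k_1 t) = e^(−0.214×0.5685) = 0.8855; e^(−k_r t) = e^(−1.82×0.5685) = 0.3553.
D = 3.611 × (0.8855 − 0.3553) + 2.65 × 0.3553 = 1.914 + 0.9417 = 2.856 mg/L.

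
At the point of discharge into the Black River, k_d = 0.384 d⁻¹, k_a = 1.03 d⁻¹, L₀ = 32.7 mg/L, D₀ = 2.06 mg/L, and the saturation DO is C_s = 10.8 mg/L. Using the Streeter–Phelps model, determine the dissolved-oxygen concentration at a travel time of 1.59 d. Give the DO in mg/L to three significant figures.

k_d L₀/(k_a−k_d) = 0.384×32.7/(1.03−0.384) = 12.56/0.6460 = 19.44 mg/L.
e^(−k_d t) = e^(−0.384×1.590) = 0.5430; e^(−k_a t) = e^(−1.03×1.590) = 0.1944.
D = 19.44 × (0.5430 − 0.1944) + 2.06 × 0.1944 = 6.776 + 0.4005 = 7.177 mg/L.
DO = C_s − D = 10.8 − 7.177 = 3.623 mg/L.

DO ≈ 3.62 mg/L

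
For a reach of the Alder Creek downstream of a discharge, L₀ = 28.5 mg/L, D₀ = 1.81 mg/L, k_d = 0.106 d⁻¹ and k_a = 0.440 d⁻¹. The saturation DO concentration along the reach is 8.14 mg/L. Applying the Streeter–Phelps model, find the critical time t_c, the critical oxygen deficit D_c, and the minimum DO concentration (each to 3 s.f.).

t_c ≈ 3.59 d; D_c ≈ 4.69 mg/L; min DO ≈ 3.45 mg/L

At the critical point dD/dt = 0, so k_d L₀ e^(−k_d t) = k_a D. Substituting D(t) from the Streeter–Phelps equation and solving for t gives
t_c = ln[(k_a/k_d)(1 − D₀(k_a−k_d)/(k_d L₀))] / (k_a−k_d).
Here k_a−k_d = 0.3340 d⁻¹ and 1 − D₀(k_a−k_d)/(k_d L₀) = 1 − 1.81×0.3340/(0.106×28.5) = 0.7999, so
t_c = ln(4.151 × 0.7999) / 0.3340 = 1.200 / 0.3340 = 3.593 d.
D_c = (k_d/k_a) L₀ e^(−k_d t_c) = (0.106/0.440) × 28.5 × e^(−0.106×3.593) = 0.2409 × 28.5 × 0.6833 = 4.691 mg/L.
Minimum DO = C_s − D_c = 8.14 − 4.691 = 3.449 mg/L.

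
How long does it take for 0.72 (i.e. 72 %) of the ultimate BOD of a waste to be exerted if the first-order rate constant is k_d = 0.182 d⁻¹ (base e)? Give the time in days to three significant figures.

y/L₀ = 1 − e^(−k_d t) = 0.72 ⇒ e^(−k_d t) = 0.280
t = −ln(0.280) / 0.182 = 1.273 / 0.182 = 6.994 d.

t ≈ 6.99 d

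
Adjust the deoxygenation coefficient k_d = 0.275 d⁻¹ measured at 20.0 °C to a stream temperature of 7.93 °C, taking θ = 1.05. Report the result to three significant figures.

k_d ≈ 0.153 d⁻¹

k_d(T₂) = k_d(T₁) · θ^(T₂−T₁) = 0.275 × 1.05^(7.93−20.0)
= 0.275 × 1.05^-12.1 = 0.275 × 0.5549 = 0.1526 d⁻¹.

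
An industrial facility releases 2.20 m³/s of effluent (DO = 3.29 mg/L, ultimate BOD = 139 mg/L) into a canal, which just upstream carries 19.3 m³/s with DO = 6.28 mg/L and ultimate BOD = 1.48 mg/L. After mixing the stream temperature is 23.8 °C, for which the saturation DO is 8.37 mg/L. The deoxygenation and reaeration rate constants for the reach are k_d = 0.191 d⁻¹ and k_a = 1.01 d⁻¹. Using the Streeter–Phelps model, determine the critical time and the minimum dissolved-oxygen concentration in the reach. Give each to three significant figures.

Mixed DO = (19.3×6.28 + 2.20×3.29)/(19.3+2.20) = 128.4/21.50 = 5.974 mg/L.
Mixed L₀ = (19.3×1.48 + 2.20×139)/(21.50) = 334.4/21.50 = 15.55 mg/L.
Initial deficit D₀ = C_s − DO₀ = 8.37 − 5.974 = 2.396 mg/L.
t_c = (1/0.8190) ln[(1.01/0.191)(1 − 2.396×0.8190/(0.191×15.55))] = 1.221 × ln(1.795) = 0.7141 d.
D_c = (0.191/1.01) × 15.55 × e^(−0.191×0.7141) = 0.1891 × 15.55 × 0.8725 = 2.566 mg/L.
Minimum DO = 8.37 − 2.566 = 5.804 mg/L.

t_c ≈ 0.714 d; minimum DO ≈ 5.80 mg/L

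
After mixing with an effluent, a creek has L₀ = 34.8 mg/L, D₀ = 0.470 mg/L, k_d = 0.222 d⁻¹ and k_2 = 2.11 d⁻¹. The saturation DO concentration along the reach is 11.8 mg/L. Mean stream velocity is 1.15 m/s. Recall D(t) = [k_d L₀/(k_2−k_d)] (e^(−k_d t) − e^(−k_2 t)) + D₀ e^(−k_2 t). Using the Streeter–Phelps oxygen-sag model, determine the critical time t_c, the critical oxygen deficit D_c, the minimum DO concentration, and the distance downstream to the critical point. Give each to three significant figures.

With k_2/k_d = 9.505 and 1 − D₀(k_2−k_d)/(k_d L₀) = 0.8851,
t_c = ln(9.505 × 0.8851) / (2.11 − 0.222) = ln(8.413) / 1.888 = 2.130/1.888 = 1.128 d.
D_c = (k_d/k_2) L₀ e^(−k_d t_c) = (0.222/2.11) × 34.8 × e^(−0.222×1.128) = 0.1052 × 34.8 × 0.7785 = 2.850 mg/L.
Minimum DO = C_s − D_c = 11.8 − 2.850 = 8.950 mg/L.
x_c = v t_c = 1.15 m/s × 1.128 d × 86400 s/d = 112100 m ≈ 112 km.

t_c ≈ 1.13 d; D_c ≈ 2.85 mg/L; min DO ≈ 8.95 mg/L; x_c ≈ 112 km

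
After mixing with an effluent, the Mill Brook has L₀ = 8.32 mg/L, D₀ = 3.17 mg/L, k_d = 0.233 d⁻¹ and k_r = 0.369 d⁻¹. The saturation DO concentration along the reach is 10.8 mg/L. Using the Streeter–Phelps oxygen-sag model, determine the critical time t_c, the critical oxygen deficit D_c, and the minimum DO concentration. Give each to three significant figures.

With k_r/k_d = 1.584 and 1 − D₀(k_r−k_d)/(k_d L₀) = 0.7776,
t_c = ln(1.584 × 0.7776) / (0.369 − 0.233) = ln(1.231) / 0.1360 = 0.2082/0.1360 = 1.531 d.
L(t_c) = L₀ e^(−k_d t_c) = 8.32 × 0.7000 = 5.824 mg/L, and at the critical point k_r D_c = k_d L, so D_c = (0.233/0.369) × 5.824 = 3.677 mg/L.
Minimum DO = C_s − D_c = 10.8 − 3.677 = 7.123 mg/L.

t_c ≈ 1.53 d; D_c ≈ 3.68 mg/L; min DO ≈ 7.12 mg/L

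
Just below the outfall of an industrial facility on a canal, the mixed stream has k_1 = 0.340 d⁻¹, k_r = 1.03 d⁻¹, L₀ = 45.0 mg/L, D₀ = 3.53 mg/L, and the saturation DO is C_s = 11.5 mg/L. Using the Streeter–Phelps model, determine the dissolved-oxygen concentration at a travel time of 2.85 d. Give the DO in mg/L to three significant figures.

DO ≈ 4.08 mg/L

k_1 L₀/(k_r−k_1) = 0.340×45.0/(1.03−0.340) = 15.30/0.6900 = 22.17 mg/L.
e^(−k_1 t) = e^(−0.340×2.850) = 0.3795; e^(−k_r t) = e^(−1.03×2.850) = 0.05310.
D = 22.17 × (0.3795 − 0.05310) + 3.53 × 0.05310 = 7.237 + 0.1875 = 7.424 mg/L.
DO = C_s − D = 11.5 − 7.424 = 4.076 mg/L.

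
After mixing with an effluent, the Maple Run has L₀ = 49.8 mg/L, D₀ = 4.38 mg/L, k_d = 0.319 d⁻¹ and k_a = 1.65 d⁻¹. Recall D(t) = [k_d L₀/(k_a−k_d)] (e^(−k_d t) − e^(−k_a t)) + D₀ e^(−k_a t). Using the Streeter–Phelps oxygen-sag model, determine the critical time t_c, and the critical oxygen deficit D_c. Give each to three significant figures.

t_c ≈ 0.891 d; D_c ≈ 7.25 mg/L

At the critical point dD/dt = 0, so k_d L₀ e^(−k_d t) = k_a D. Substituting D(t) from the Streeter–Phelps equation and solving for t gives
t_c = ln[(k_a/k_d)(1 − D₀(k_a−k_d)/(k_d L₀))] / (k_a−k_d).
Here k_a−k_d = 1.331 d⁻¹ and 1 − D₀(k_a−k_d)/(k_d L₀) = 1 − 4.38×1.331/(0.319×49.8) = 0.6330, so
t_c = ln(5.172 × 0.6330) / 1.331 = 1.186 / 1.331 = 0.8911 d.
D_c = (k_d/k_a) L₀ e^(−k_d t_c) = (0.319/1.65) × 49.8 × e^(−0.319×0.8911) = 0.1933 × 49.8 × 0.7526 = 7.246 mg/L.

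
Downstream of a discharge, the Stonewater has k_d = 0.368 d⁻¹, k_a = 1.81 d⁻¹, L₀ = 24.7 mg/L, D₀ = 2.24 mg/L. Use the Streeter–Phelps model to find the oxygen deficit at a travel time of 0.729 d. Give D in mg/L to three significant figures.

D ≈ 3.73 mg/L

k_d L₀/(k_a−k_d) = 0.368×24.7/(1.81−0.368) = 9.090/1.442 = 6.303 mg/L.
e^(−k_d t) = e^(−0.368×0.7290) = 0.7647; e^(−k_a t) = e^(−1.81×0.7290) = 0.2673.
D = 6.303 × (0.7647 − 0.2673) + 2.24 × 0.2673 = 3.136 + 0.5987 = 3.734 mg/L.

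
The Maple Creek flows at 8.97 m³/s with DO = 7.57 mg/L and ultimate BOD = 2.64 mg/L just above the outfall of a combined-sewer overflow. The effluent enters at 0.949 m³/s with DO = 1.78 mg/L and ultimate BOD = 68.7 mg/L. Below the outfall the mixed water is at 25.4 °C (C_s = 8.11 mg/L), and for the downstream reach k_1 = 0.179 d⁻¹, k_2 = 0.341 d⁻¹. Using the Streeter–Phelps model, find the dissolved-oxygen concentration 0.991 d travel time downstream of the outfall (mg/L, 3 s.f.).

Mixed DO = (8.97×7.57 + 0.949×1.78)/(8.97+0.949) = 69.59/9.919 = 7.016 mg/L.
Mixed L₀ = (8.97×2.64 + 0.949×68.7)/(9.919) = 88.88/9.919 = 8.960 mg/L.
Initial deficit D₀ = C_s − DO₀ = 8.11 − 7.016 = 1.094 mg/L.
D(0.991) = [0.179×8.960/(0.341−0.179)](e^(−0.179×0.991) − e^(−0.341×0.991)) + 1.094 e^(−0.341×0.991)
= 9.901 × (0.8375 − 0.7132) + 1.094 × 0.7132 = 2.010 mg/L.
DO = 8.11 − 2.010 = 6.100 mg/L.

DO ≈ 6.10 mg/L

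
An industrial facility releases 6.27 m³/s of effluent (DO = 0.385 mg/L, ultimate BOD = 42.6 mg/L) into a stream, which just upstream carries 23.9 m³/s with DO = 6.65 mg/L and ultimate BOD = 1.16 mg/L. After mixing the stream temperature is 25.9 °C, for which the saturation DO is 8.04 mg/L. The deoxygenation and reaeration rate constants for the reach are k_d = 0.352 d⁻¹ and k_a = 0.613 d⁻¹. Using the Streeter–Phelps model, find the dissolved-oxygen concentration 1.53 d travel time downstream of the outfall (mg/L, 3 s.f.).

Mixed DO = (23.9×6.65 + 6.27×0.385)/(23.9+6.27) = 161.3/30.17 = 5.348 mg/L.
Mixed L₀ = (23.9×1.16 + 6.27×42.6)/(30.17) = 294.8/30.17 = 9.772 mg/L.
Initial deficit D₀ = C_s − DO₀ = 8.04 − 5.348 = 2.692 mg/L.
D(1.53) = [0.352×9.772/(0.613−0.352)](e^(−0.352×1.53) − e^(−0.613×1.53)) + 2.692 e^(−0.613×1.53)
= 13.18 × (0.5836 − 0.3915) + 2.692 × 0.3915 = 3.586 mg/L.
DO = 8.04 − 3.586 = 4.454 mg/L.

DO ≈ 4.45 mg/L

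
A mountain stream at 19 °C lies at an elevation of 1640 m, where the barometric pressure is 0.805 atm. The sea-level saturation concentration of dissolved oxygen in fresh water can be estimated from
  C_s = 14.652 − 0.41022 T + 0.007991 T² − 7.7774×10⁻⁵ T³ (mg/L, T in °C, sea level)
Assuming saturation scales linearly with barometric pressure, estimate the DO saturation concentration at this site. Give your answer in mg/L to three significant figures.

At sea level: C_s = 14.652 − 0.41022×19 + 0.007991×19² − 7.7774×10⁻⁵×19³ = 9.209 mg/L.
Pressure correction: C_s' = 9.209 × 0.805 = 7.413 mg/L.

C_s ≈ 7.41 mg/L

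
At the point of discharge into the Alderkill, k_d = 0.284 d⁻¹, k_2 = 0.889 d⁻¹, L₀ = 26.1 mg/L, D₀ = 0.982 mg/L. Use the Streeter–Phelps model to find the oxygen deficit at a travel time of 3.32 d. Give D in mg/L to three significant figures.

D ≈ 4.18 mg/L

k_d L₀/(k_2−k_d) = 0.284×26.1/(0.889−0.284) = 7.412/0.6050 = 12.25 mg/L.
e^(−k_d t) = e^(−0.284×3.320) = 0.3895; e^(−k_2 t) = e^(−0.889×3.320) = 0.05226.
D = 12.25 × (0.3895 − 0.05226) + 0.982 × 0.05226 = 4.132 + 0.05132 = 4.183 mg/L.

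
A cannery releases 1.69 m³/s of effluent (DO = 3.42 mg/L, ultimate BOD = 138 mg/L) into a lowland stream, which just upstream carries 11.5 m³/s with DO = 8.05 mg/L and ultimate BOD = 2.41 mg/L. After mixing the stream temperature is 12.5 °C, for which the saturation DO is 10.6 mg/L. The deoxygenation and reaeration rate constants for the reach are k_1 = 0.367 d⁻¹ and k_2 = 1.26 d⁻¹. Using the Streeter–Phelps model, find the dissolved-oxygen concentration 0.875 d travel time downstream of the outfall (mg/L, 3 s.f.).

Mixed DO = (11.5×8.05 + 1.69×3.42)/(11.5+1.69) = 98.35/13.19 = 7.457 mg/L.
Mixed L₀ = (11.5×2.41 + 1.69×138)/(13.19) = 260.9/13.19 = 19.78 mg/L.
Initial deficit D₀ = C_s − DO₀ = 10.6 − 7.457 = 3.143 mg/L.
D(0.875) = [0.367×19.78/(1.26−0.367)](e^(−0.367×0.875) − e^(−1.26×0.875)) + 3.143 e^(−1.26×0.875)
= 8.130 × (0.7253 − 0.3320) + 3.143 × 0.3320 = 4.241 mg/L.
DO = 10.6 − 4.241 = 6.359 mg/L.

DO ≈ 6.36 mg/L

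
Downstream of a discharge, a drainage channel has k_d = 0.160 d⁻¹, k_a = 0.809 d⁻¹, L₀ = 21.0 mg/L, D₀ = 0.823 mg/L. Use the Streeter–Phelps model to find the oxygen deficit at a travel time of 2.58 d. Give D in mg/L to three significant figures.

k_d L₀/(k_a−k_d) = 0.160×21.0/(0.809−0.160) = 3.360/0.6490 = 5.177 mg/L.
e^(−k_d t) = e^(−0.160×2.580) = 0.6618; e^(−k_a t) = e^(−0.809×2.580) = 0.1240.
D = 5.177 × (0.6618 − 0.1240) + 0.823 × 0.1240 = 2.784 + 0.1021 = 2.886 mg/L.

D ≈ 2.89 mg/L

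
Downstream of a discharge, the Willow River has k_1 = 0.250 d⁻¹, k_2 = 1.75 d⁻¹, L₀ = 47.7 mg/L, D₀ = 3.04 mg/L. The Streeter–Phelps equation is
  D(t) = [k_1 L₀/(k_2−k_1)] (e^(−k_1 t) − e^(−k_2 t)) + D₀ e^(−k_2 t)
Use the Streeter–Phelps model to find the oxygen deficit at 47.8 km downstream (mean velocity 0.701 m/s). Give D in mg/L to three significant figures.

D ≈ 5.29 mg/L

Travel time t = x/v = 47.8 km / (0.701 m/s) = 47800 m / 0.701 m/s = 68190 s = 0.7892 d.
k_1 L₀/(k_2−k_1) = 0.250×47.7/(1.75−0.250) = 11.93/1.500 = 7.950 mg/L.
e^(−k_1 t) = e^(−0.250×0.7892) = 0.8209; e^(−k_2 t) = e^(−1.75×0.7892) = 0.2513.
D = 7.950 × (0.8209 − 0.2513) + 3.04 × 0.2513 = 4.529 + 0.7639 = 5.293 mg/L.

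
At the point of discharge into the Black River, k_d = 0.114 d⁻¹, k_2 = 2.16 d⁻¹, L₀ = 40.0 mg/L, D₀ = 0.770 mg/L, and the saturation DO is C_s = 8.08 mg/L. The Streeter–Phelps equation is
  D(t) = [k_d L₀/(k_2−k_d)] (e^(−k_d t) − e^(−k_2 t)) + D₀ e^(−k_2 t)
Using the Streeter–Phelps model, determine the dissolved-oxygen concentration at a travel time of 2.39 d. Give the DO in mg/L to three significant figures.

DO ≈ 6.39 mg/L

k_d L₀/(k_2−k_d) = 0.114×40.0/(2.16−0.114) = 4.560/2.046 = 2.229 mg/L.
e^(−k_d t) = e^(−0.114×2.390) = 0.7615; e^(−k_2 t) = e^(−2.16×2.390) = 0.005728.
D = 2.229 × (0.7615 − 0.005728) + 0.770 × 0.005728 = 1.684 + 0.004411 = 1.689 mg/L.
DO = C_s − D = 8.08 − 1.689 = 6.391 mg/L.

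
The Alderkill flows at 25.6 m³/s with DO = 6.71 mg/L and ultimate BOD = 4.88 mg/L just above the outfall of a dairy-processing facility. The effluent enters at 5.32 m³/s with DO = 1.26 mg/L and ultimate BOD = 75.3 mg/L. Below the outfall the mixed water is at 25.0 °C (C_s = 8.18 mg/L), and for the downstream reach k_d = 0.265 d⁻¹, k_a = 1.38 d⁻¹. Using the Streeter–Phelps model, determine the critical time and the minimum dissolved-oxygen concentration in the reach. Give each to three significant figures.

t_c ≈ 0.667 d; minimum DO ≈ 5.44 mg/L

Mixed DO = (25.6×6.71 + 5.32×1.26)/(25.6+5.32) = 178.5/30.92 = 5.772 mg/L.
Mixed L₀ = (25.6×4.88 + 5.32×75.3)/(30.92) = 525.5/30.92 = 17.00 mg/L.
Initial deficit D₀ = C_s − DO₀ = 8.18 − 5.772 = 2.408 mg/L.
t_c = (1/1.115) ln[(1.38/0.265)(1 − 2.408×1.115/(0.265×17.00))] = 0.8969 × ln(2.104) = 0.6670 d.
D_c = (0.265/1.38) × 17.00 × e^(−0.265×0.6670) = 0.1920 × 17.00 × 0.8380 = 2.735 mg/L.
Minimum DO = 8.18 − 2.735 = 5.445 mg/L.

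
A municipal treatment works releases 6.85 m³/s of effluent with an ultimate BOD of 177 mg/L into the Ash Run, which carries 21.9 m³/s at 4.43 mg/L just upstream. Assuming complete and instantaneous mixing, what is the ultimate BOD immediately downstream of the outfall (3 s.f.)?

45.5 mg/L

Flow-weighted mixing: C = (Q_r C_r + Q_w C_w)/(Q_r + Q_w)
= (21.9×4.43 + 6.85×177)/(21.9 + 6.85) = 1309/28.75 = 45.55 mg/L.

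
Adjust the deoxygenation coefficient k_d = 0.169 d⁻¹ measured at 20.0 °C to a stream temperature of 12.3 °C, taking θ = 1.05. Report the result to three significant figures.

k_d(T₂) = k_d(T₁) · θ^(T₂−T₁) = 0.169 × 1.05^(12.3−20.0)
= 0.169 × 1.05^-7.70 = 0.169 × 0.6868 = 0.1161 d⁻¹.

k_d ≈ 0.116 d⁻¹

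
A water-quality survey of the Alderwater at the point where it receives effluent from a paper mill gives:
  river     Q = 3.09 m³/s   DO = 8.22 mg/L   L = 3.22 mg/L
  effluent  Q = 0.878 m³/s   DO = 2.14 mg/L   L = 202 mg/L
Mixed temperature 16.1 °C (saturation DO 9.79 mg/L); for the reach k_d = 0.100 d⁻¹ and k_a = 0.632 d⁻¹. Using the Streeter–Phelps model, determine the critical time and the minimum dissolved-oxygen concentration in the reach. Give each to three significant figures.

Mixed DO = (3.09×8.22 + 0.878×2.14)/(3.09+0.878) = 27.28/3.968 = 6.875 mg/L.
Mixed L₀ = (3.09×3.22 + 0.878×202)/(3.968) = 187.3/3.968 = 47.20 mg/L.
Initial deficit D₀ = C_s − DO₀ = 9.79 − 6.875 = 2.915 mg/L.
t_c = (1/0.5320) ln[(0.632/0.100)(1 − 2.915×0.5320/(0.100×47.20))] = 1.880 × ln(4.243) = 2.717 d.
D_c = (0.100/0.632) × 47.20 × e^(−0.100×2.717) = 0.1582 × 47.20 × 0.7621 = 5.692 mg/L.
Minimum DO = 9.79 − 5.692 = 4.098 mg/L.

t_c ≈ 2.72 d; minimum DO ≈ 4.10 mg/L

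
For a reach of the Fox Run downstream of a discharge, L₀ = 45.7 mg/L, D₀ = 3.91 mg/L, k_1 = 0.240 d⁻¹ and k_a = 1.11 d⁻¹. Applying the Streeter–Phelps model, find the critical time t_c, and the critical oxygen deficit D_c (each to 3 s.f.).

t_c ≈ 1.33 d; D_c ≈ 7.17 mg/L

At the critical point dD/dt = 0, so k_1 L₀ e^(−k_1 t) = k_a D. Substituting D(t) from the Streeter–Phelps equation and solving for t gives
t_c = ln[(k_a/k_1)(1 − D₀(k_a−k_1)/(k_1 L₀))] / (k_a−k_1).
Here k_a−k_1 = 0.8700 d⁻¹ and 1 − D₀(k_a−k_1)/(k_1 L₀) = 1 − 3.91×0.8700/(0.240×45.7) = 0.6899, so
t_c = ln(4.625 × 0.6899) / 0.8700 = 1.160 / 0.8700 = 1.334 d.
L(t_c) = L₀ e^(−k_1 t_c) = 45.7 × 0.7261 = 33.18 mg/L, and at the critical point k_a D_c = k_1 L, so D_c = (0.240/1.11) × 33.18 = 7.175 mg/L.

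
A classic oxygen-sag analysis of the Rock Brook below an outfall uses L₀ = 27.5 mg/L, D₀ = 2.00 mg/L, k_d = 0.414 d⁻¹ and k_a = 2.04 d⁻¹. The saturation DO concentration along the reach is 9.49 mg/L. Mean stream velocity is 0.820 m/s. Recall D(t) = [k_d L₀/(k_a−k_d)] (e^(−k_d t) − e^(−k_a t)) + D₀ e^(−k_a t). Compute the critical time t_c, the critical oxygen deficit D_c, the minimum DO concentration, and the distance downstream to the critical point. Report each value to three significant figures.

t_c ≈ 0.774 d; D_c ≈ 4.05 mg/L; min DO ≈ 5.44 mg/L; x_c ≈ 54.8 km

t_c = [1/(k_a−k_d)] ln[(k_a/k_d)(1 − D₀(k_a−k_d)/(k_d L₀))]
= [1/(2.04−0.414)] ln[(2.04/0.414)(1 − 2.00×1.626/(0.414×27.5))]
= (1/1.626) ln[4.928 × 0.7144] = 0.6150 × ln(3.520) = 0.6150 × 1.258 = 0.7740 d.
L(t_c) = L₀ e^(−k_d t_c) = 27.5 × 0.7258 = 19.96 mg/L, and at the critical point k_a D_c = k_d L, so D_c = (0.414/2.04) × 19.96 = 4.051 mg/L.
Minimum DO = C_s − D_c = 9.49 − 4.051 = 5.439 mg/L.
x_c = v t_c = 0.820 m/s × 0.7740 d × 86400 s/d = 54830 m ≈ 54.8 km.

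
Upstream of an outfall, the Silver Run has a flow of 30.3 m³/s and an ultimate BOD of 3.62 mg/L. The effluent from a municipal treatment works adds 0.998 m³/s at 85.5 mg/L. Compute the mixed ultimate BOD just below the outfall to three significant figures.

Flow-weighted mixing: C = (Q_r C_r + Q_w C_w)/(Q_r + Q_w)
= (30.3×3.62 + 0.998×85.5)/(30.3 + 0.998) = 195.0/31.30 = 6.231 mg/L.

6.23 mg/L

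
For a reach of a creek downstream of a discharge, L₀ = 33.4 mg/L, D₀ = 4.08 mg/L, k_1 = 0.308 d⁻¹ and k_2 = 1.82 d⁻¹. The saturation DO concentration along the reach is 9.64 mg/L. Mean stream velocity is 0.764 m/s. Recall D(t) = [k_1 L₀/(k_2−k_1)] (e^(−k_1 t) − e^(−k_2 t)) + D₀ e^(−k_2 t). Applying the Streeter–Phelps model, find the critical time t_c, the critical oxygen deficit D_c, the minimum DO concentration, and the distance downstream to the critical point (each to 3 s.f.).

t_c = [1/(k_2−k_1)] ln[(k_2/k_1)(1 − D₀(k_2−k_1)/(k_1 L₀))]
= [1/(1.82−0.308)] ln[(1.82/0.308)(1 − 4.08×1.512/(0.308×33.4))]
= (1/1.512) ln[5.909 × 0.4003] = 0.6614 × ln(2.366) = 0.6614 × 0.8610 = 0.5695 d.
D_c = (k_1/k_2) L₀ e^(−k_1 t_c) = (0.308/1.82) × 33.4 × e^(−0.308×0.5695) = 0.1692 × 33.4 × 0.8391 = 4.743 mg/L.
Minimum DO = C_s − D_c = 9.64 − 4.743 = 4.897 mg/L.
x_c = v t_c = 0.764 m/s × 0.5695 d × 86400 s/d = 37590 m ≈ 37.6 km.

t_c ≈ 0.569 d; D_c ≈ 4.74 mg/L; min DO ≈ 4.90 mg/L; x_c ≈ 37.6 km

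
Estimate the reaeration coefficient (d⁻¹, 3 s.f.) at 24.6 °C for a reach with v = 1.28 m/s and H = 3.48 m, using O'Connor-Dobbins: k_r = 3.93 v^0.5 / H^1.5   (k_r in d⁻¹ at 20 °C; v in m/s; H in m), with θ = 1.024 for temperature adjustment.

k_r(20) = 3.93 × 1.28^0.5 / 3.48^1.5 = 3.93 × 1.131 / 6.492 = 0.6849 d⁻¹.
k_r(24.6) = 0.6849 × 1.024^(24.6−20) = 0.6849 × 1.115 = 0.7639 d⁻¹.

k_r ≈ 0.764 d⁻¹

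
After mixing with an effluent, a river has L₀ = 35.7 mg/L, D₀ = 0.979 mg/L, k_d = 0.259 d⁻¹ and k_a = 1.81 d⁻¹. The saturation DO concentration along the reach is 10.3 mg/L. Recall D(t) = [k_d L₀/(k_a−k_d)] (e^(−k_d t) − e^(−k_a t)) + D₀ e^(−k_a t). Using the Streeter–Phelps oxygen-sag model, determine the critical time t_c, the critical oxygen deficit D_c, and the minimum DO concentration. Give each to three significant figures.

At the critical point dD/dt = 0, so k_d L₀ e^(−k_d t) = k_a D. Substituting D(t) from the Streeter–Phelps equation and solving for t gives
t_c = ln[(k_a/k_d)(1 − D₀(k_a−k_d)/(k_d L₀))] / (k_a−k_d).
Here k_a−k_d = 1.551 d⁻¹ and 1 − D₀(k_a−k_d)/(k_d L₀) = 1 − 0.979×1.551/(0.259×35.7) = 0.8358, so
t_c = ln(6.988 × 0.8358) / 1.551 = 1.765 / 1.551 = 1.138 d.
D_c = (k_d/k_a) L₀ e^(−k_d t_c) = (0.259/1.81) × 35.7 × e^(−0.259×1.138) = 0.1431 × 35.7 × 0.7447 = 3.804 mg/L.
Minimum DO = C_s − D_c = 10.3 − 3.804 = 6.496 mg/L.

t_c ≈ 1.14 d; D_c ≈ 3.80 mg/L; min DO ≈ 6.50 mg/L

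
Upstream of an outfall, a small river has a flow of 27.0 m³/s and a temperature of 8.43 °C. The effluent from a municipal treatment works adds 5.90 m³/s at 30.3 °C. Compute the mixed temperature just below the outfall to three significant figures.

Flow-weighted mixing: C = (Q_r C_r + Q_w C_w)/(Q_r + Q_w)
= (27.0×8.43 + 5.90×30.3)/(27.0 + 5.90) = 406.4/32.90 = 12.35 °C.

12.4 °C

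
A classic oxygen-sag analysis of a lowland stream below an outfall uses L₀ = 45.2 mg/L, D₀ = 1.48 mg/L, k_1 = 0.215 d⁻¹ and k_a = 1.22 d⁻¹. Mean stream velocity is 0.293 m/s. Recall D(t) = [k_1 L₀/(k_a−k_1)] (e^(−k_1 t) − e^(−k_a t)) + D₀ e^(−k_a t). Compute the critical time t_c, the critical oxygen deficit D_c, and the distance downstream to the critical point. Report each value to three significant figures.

t_c ≈ 1.56 d; D_c ≈ 5.69 mg/L; x_c ≈ 39.5 km

With k_a/k_1 = 5.674 and 1 − D₀(k_a−k_1)/(k_1 L₀) = 0.8469,
t_c = ln(5.674 × 0.8469) / (1.22 − 0.215) = ln(4.806) / 1.005 = 1.570/1.005 = 1.562 d.
L(t_c) = L₀ e^(−k_1 t_c) = 45.2 × 0.7147 = 32.31 mg/L, and at the critical point k_a D_c = k_1 L, so D_c = (0.215/1.22) × 32.31 = 5.693 mg/L.
x_c = v t_c = 0.293 m/s × 1.562 d × 86400 s/d = 39540 m ≈ 39.5 km.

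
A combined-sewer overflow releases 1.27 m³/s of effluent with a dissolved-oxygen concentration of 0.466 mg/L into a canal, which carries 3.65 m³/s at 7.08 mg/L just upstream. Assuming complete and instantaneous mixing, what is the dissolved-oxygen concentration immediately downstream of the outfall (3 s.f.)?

5.37 mg/L

Flow-weighted mixing: C = (Q_r C_r + Q_w C_w)/(Q_r + Q_w)
= (3.65×7.08 + 1.27×0.466)/(3.65 + 1.27) = 26.43/4.920 = 5.373 mg/L.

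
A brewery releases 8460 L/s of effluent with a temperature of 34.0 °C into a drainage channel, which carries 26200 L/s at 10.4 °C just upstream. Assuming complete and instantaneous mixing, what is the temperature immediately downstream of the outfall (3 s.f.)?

16.2 °C

Flow-weighted mixing: C = (Q_r C_r + Q_w C_w)/(Q_r + Q_w)
= (26200×10.4 + 8460×34.0)/(26200 + 8460) = 560100/34660 = 16.16 °C.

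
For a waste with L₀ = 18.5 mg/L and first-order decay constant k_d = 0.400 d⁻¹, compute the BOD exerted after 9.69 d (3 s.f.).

y_t = L₀(1 − e^(−k_d t)) = 18.5 × (1 − e^(−0.400×9.69))
= 18.5 × (1 − 0.02073) = 18.5 × 0.9793 = 18.12 mg/L.

y ≈ 18.1 mg/L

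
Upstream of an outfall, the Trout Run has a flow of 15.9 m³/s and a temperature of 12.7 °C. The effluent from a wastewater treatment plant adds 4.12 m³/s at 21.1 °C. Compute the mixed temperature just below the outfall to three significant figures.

14.4 °C

Flow-weighted mixing: C = (Q_r C_r + Q_w C_w)/(Q_r + Q_w)
= (15.9×12.7 + 4.12×21.1)/(15.9 + 4.12) = 288.9/20.02 = 14.43 °C.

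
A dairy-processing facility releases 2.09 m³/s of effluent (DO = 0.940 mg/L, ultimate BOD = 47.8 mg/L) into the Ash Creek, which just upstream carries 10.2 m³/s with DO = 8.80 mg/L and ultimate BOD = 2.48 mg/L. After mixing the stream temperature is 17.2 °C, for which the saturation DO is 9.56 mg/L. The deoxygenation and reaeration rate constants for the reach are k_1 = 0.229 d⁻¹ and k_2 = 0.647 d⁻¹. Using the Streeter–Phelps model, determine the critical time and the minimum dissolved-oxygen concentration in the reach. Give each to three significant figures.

Mixed DO = (10.2×8.80 + 2.09×0.940)/(10.2+2.09) = 91.72/12.29 = 7.463 mg/L.
Mixed L₀ = (10.2×2.48 + 2.09×47.8)/(12.29) = 125.2/12.29 = 10.19 mg/L.
Initial deficit D₀ = C_s − DO₀ = 9.56 − 7.463 = 2.097 mg/L.
t_c = (1/0.4180) ln[(0.647/0.229)(1 − 2.097×0.4180/(0.229×10.19))] = 2.392 × ln(1.764) = 1.358 d.
D_c = (0.229/0.647) × 10.19 × e^(−0.229×1.358) = 0.3539 × 10.19 × 0.7328 = 2.642 mg/L.
Minimum DO = 9.56 − 2.642 = 6.918 mg/L.

t_c ≈ 1.36 d; minimum DO ≈ 6.92 mg/L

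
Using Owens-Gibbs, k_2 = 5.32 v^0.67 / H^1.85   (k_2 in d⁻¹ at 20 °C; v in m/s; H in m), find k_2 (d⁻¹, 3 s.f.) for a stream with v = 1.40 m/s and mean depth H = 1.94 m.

k_2 ≈ 1.96 d⁻¹

k_2 = 5.32 × 1.40^0.67 / 1.94^1.85 = 5.32 × 1.253 / 3.407 = 1.956 d⁻¹.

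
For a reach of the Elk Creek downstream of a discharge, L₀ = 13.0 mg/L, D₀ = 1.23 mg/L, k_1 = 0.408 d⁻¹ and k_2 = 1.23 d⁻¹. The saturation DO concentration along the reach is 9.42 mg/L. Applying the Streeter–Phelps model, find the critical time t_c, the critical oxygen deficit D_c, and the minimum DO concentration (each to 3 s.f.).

t_c ≈ 1.09 d; D_c ≈ 2.77 mg/L; min DO ≈ 6.65 mg/L

At the critical point dD/dt = 0, so k_1 L₀ e^(−k_1 t) = k_2 D. Substituting D(t) from the Streeter–Phelps equation and solving for t gives
t_c = ln[(k_2/k_1)(1 − D₀(k_2−k_1)/(k_1 L₀))] / (k_2−k_1).
Here k_2−k_1 = 0.8220 d⁻¹ and 1 − D₀(k_2−k_1)/(k_1 L₀) = 1 − 1.23×0.8220/(0.408×13.0) = 0.8094, so
t_c = ln(3.015 × 0.8094) / 0.8220 = 0.8920 / 0.8220 = 1.085 d.
L(t_c) = L₀ e^(−k_1 t_c) = 13.0 × 0.6423 = 8.349 mg/L, and at the critical point k_2 D_c = k_1 L, so D_c = (0.408/1.23) × 8.349 = 2.770 mg/L.
Minimum DO = C_s − D_c = 9.42 − 2.770 = 6.650 mg/L.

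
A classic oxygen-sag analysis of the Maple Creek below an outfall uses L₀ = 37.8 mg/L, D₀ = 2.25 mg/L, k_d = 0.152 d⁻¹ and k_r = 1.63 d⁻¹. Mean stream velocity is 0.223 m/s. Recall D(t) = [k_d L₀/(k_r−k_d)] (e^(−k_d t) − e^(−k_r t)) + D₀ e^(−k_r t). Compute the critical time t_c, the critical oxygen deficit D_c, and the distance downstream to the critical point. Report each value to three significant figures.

With k_r/k_d = 10.72 and 1 − D₀(k_r−k_d)/(k_d L₀) = 0.4212,
t_c = ln(10.72 × 0.4212) / (1.63 − 0.152) = ln(4.517) / 1.478 = 1.508/1.478 = 1.020 d.
D_c = (k_d/k_r) L₀ e^(−k_d t_c) = (0.152/1.63) × 37.8 × e^(−0.152×1.020) = 0.09325 × 37.8 × 0.8564 = 3.019 mg/L.
x_c = v t_c = 0.223 m/s × 1.020 d × 86400 s/d = 19660 m ≈ 19.7 km.

t_c ≈ 1.02 d; D_c ≈ 3.02 mg/L; x_c ≈ 19.7 km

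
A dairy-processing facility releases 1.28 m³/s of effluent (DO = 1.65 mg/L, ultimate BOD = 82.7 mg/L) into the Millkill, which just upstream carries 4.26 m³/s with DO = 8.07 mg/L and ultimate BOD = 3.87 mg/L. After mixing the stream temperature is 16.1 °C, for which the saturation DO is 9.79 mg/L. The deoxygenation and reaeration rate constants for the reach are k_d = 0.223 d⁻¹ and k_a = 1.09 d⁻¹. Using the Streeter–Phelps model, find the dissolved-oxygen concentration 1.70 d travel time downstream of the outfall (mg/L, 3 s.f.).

DO ≈ 6.29 mg/L

Mixed DO = (4.26×8.07 + 1.28×1.65)/(4.26+1.28) = 36.49/5.540 = 6.587 mg/L.
Mixed L₀ = (4.26×3.87 + 1.28×82.7)/(5.540) = 122.3/5.540 = 22.08 mg/L.
Initial deficit D₀ = C_s − DO₀ = 9.79 − 6.587 = 3.203 mg/L.
D(1.70) = [0.223×22.08/(1.09−0.223)](e^(−0.223×1.70) − e^(−1.09×1.70)) + 3.203 e^(−1.09×1.70)
= 5.680 × (0.6845 − 0.1568) + 3.203 × 0.1568 = 3.500 mg/L.
DO = 9.79 − 3.500 = 6.290 mg/L.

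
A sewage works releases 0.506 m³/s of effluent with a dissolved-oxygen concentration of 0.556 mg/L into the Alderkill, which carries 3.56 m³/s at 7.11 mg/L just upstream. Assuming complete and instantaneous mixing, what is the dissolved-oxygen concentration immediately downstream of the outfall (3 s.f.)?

Flow-weighted mixing: C = (Q_r C_r + Q_w C_w)/(Q_r + Q_w)
= (3.56×7.11 + 0.506×0.556)/(3.56 + 0.506) = 25.59/4.066 = 6.294 mg/L.

6.29 mg/L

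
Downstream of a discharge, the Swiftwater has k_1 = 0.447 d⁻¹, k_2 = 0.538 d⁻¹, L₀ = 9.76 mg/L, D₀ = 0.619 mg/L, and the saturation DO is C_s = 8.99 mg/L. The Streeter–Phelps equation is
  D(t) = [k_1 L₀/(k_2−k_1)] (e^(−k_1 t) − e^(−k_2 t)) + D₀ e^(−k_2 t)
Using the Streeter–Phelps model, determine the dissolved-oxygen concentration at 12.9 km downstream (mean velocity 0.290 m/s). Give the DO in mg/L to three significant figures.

DO ≈ 6.78 mg/L

Travel time t = x/v = 12.9 km / (0.290 m/s) = 12900 m / 0.290 m/s = 44480 s = 0.5148 d.
k_1 L₀/(k_2−k_1) = 0.447×9.76/(0.538−0.447) = 4.363/0.09100 = 47.94 mg/L.
e^(−k_1 t) = e^(−0.447×0.5148) = 0.7944; e^(−k_2 t) = e^(−0.538×0.5148) = 0.7581.
D = 47.94 × (0.7944 − 0.7581) + 0.619 × 0.7581 = 1.743 + 0.4692 = 2.212 mg/L.
DO = C_s − D = 8.99 − 2.212 = 6.778 mg/L.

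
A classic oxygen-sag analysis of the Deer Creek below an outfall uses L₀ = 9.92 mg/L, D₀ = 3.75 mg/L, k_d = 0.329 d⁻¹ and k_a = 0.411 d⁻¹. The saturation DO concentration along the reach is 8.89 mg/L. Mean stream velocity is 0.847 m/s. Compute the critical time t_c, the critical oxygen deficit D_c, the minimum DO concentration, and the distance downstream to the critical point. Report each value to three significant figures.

With k_a/k_d = 1.249 and 1 − D₀(k_a−k_d)/(k_d L₀) = 0.9058,
t_c = ln(1.249 × 0.9058) / (0.411 − 0.329) = ln(1.132) / 0.08200 = 0.1236/0.08200 = 1.507 d.
D_c = (k_d/k_a) L₀ e^(−k_d t_c) = (0.329/0.411) × 9.92 × e^(−0.329×1.507) = 0.8005 × 9.92 × 0.6091 = 4.837 mg/L.
Minimum DO = C_s − D_c = 8.89 − 4.837 = 4.053 mg/L.
x_c = v t_c = 0.847 m/s × 1.507 d × 86400 s/d = 110300 m ≈ 110 km.

t_c ≈ 1.51 d; D_c ≈ 4.84 mg/L; min DO ≈ 4.05 mg/L; x_c ≈ 110 km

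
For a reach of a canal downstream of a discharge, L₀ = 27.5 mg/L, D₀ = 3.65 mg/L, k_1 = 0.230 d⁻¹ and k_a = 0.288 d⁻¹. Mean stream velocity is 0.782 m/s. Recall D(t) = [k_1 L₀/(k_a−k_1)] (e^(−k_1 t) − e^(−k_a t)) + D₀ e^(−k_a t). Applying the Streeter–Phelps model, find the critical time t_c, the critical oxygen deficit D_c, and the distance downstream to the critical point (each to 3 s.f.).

t_c ≈ 3.29 d; D_c ≈ 10.3 mg/L; x_c ≈ 222 km

With k_a/k_1 = 1.252 and 1 − D₀(k_a−k_1)/(k_1 L₀) = 0.9665,
t_c = ln(1.252 × 0.9665) / (0.288 − 0.230) = ln(1.210) / 0.05800 = 0.1908/0.05800 = 3.290 d.
D_c = (k_1/k_a) L₀ e^(−k_1 t_c) = (0.230/0.288) × 27.5 × e^(−0.230×3.290) = 0.7986 × 27.5 × 0.4692 = 10.30 mg/L.
x_c = v t_c = 0.782 m/s × 3.290 d × 86400 s/d = 222300 m ≈ 222 km.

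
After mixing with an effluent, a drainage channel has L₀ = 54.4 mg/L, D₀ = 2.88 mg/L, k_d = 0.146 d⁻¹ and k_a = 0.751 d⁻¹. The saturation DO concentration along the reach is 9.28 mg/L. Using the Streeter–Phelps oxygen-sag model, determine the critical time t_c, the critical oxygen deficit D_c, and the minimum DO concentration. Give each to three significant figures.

t_c ≈ 2.30 d; D_c ≈ 7.56 mg/L; min DO ≈ 1.72 mg/L

At the critical point dD/dt = 0, so k_d L₀ e^(−k_d t) = k_a D. Substituting D(t) from the Streeter–Phelps equation and solving for t gives
t_c = ln[(k_a/k_d)(1 − D₀(k_a−k_d)/(k_d L₀))] / (k_a−k_d).
Here k_a−k_d = 0.6050 d⁻¹ and 1 − D₀(k_a−k_d)/(k_d L₀) = 1 − 2.88×0.6050/(0.146×54.4) = 0.7806, so
t_c = ln(5.144 × 0.7806) / 0.6050 = 1.390 / 0.6050 = 2.298 d.
L(t_c) = L₀ e^(−k_d t_c) = 54.4 × 0.7150 = 38.90 mg/L, and at the critical point k_a D_c = k_d L, so D_c = (0.146/0.751) × 38.90 = 7.562 mg/L.
Minimum DO = C_s − D_c = 9.28 − 7.562 = 1.718 mg/L.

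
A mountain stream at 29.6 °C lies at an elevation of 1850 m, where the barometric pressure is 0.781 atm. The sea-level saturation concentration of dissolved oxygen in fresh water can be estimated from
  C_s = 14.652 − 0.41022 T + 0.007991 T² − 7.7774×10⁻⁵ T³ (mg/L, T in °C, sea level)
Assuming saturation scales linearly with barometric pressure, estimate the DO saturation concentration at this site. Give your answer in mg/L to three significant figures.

At sea level: C_s = 14.652 − 0.41022×29.6 + 0.007991×29.6² − 7.7774×10⁻⁵×29.6³ = 7.494 mg/L.
Pressure correction: C_s' = 7.494 × 0.781 = 5.853 mg/L.

C_s ≈ 5.85 mg/L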